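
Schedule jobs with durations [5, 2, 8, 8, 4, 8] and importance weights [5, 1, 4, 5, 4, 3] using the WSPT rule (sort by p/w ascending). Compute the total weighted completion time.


Compute p/w ratios and sort ascending (WSPT): [(5, 5), (4, 4), (8, 5), (2, 1), (8, 4), (8, 3)]
Compute weighted completion times:
  Job (p=5,w=5): C=5, w*C=5*5=25
  Job (p=4,w=4): C=9, w*C=4*9=36
  Job (p=8,w=5): C=17, w*C=5*17=85
  Job (p=2,w=1): C=19, w*C=1*19=19
  Job (p=8,w=4): C=27, w*C=4*27=108
  Job (p=8,w=3): C=35, w*C=3*35=105
Total weighted completion time = 378

378


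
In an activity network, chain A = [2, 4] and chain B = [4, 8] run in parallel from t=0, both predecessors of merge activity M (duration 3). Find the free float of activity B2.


ES(B2) = sum of predecessors on chain B = 4
EF(B2) = ES + duration = 4 + 8 = 12
Successor of B2 is M. ES(M) = max(sum(A), sum(B)) = max(6, 12) = 12
Free float = ES(successor) - EF(current) = 12 - 12 = 0

0


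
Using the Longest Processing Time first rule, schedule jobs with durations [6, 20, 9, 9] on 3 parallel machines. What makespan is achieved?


Sort jobs in decreasing order (LPT): [20, 9, 9, 6]
Assign each job to the least loaded machine:
  Machine 1: jobs [20], load = 20
  Machine 2: jobs [9, 6], load = 15
  Machine 3: jobs [9], load = 9
Makespan = max load = 20

20


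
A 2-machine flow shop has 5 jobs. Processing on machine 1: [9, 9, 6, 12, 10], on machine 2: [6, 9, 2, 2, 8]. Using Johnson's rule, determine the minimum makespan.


Apply Johnson's rule:
  Group 1 (a <= b): [(2, 9, 9)]
  Group 2 (a > b): [(5, 10, 8), (1, 9, 6), (3, 6, 2), (4, 12, 2)]
Optimal job order: [2, 5, 1, 3, 4]
Schedule:
  Job 2: M1 done at 9, M2 done at 18
  Job 5: M1 done at 19, M2 done at 27
  Job 1: M1 done at 28, M2 done at 34
  Job 3: M1 done at 34, M2 done at 36
  Job 4: M1 done at 46, M2 done at 48
Makespan = 48

48


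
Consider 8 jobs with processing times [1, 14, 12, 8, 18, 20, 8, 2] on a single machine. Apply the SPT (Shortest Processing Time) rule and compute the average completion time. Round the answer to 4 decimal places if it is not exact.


Sort jobs by processing time (SPT order): [1, 2, 8, 8, 12, 14, 18, 20]
Compute completion times sequentially:
  Job 1: processing = 1, completes at 1
  Job 2: processing = 2, completes at 3
  Job 3: processing = 8, completes at 11
  Job 4: processing = 8, completes at 19
  Job 5: processing = 12, completes at 31
  Job 6: processing = 14, completes at 45
  Job 7: processing = 18, completes at 63
  Job 8: processing = 20, completes at 83
Sum of completion times = 256
Average completion time = 256/8 = 32.0

32.0


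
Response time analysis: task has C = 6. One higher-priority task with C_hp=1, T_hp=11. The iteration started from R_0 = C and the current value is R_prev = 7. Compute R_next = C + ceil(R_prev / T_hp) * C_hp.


R_next = C + ceil(R_prev / T_hp) * C_hp
ceil(7 / 11) = ceil(0.6364) = 1
Interference = 1 * 1 = 1
R_next = 6 + 1 = 7
R_next = R_prev, so the iteration has converged (response time = 7).

7


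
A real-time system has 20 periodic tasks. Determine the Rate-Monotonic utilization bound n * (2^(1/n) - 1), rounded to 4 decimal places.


Compute 2^(1/20) = 1.0352649238
Subtract 1: 1.0352649238 - 1 = 0.0352649238
Multiply by n: 20 * 0.0352649238 = 0.7052984760
Round to 4 dp: 0.7053

0.7053


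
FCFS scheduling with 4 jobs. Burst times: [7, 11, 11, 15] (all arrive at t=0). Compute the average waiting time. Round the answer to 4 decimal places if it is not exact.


FCFS order (as given): [7, 11, 11, 15]
Waiting times:
  Job 1: wait = 0
  Job 2: wait = 7
  Job 3: wait = 18
  Job 4: wait = 29
Sum of waiting times = 54
Average waiting time = 54/4 = 13.5

13.5


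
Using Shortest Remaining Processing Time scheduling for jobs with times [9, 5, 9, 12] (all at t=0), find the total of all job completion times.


Since all jobs arrive at t=0, SRPT equals SPT ordering.
SPT order: [5, 9, 9, 12]
Completion times:
  Job 1: p=5, C=5
  Job 2: p=9, C=14
  Job 3: p=9, C=23
  Job 4: p=12, C=35
Total completion time = 5 + 14 + 23 + 35 = 77

77


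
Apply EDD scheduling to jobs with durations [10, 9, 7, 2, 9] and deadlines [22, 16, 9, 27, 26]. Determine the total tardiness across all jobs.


Sort by due date (EDD order): [(7, 9), (9, 16), (10, 22), (9, 26), (2, 27)]
Compute completion times and tardiness:
  Job 1: p=7, d=9, C=7, tardiness=max(0,7-9)=0
  Job 2: p=9, d=16, C=16, tardiness=max(0,16-16)=0
  Job 3: p=10, d=22, C=26, tardiness=max(0,26-22)=4
  Job 4: p=9, d=26, C=35, tardiness=max(0,35-26)=9
  Job 5: p=2, d=27, C=37, tardiness=max(0,37-27)=10
Total tardiness = 23

23


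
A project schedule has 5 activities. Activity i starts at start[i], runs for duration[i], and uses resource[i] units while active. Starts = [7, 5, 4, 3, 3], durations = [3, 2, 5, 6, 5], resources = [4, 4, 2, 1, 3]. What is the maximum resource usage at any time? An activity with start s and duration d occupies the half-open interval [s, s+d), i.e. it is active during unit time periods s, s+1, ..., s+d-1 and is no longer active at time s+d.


Each activity i is active on [start_i, start_i + duration_i).
Compute total resource usage per time slot:
  t=0: active resources = [], total = 0
  t=1: active resources = [], total = 0
  t=2: active resources = [], total = 0
  t=3: active resources = [1, 3], total = 4
  t=4: active resources = [2, 1, 3], total = 6
  t=5: active resources = [4, 2, 1, 3], total = 10
  t=6: active resources = [4, 2, 1, 3], total = 10
  t=7: active resources = [4, 2, 1, 3], total = 10
  t=8: active resources = [4, 2, 1], total = 7
  t=9: active resources = [4], total = 4
Peak resource demand = 10

10


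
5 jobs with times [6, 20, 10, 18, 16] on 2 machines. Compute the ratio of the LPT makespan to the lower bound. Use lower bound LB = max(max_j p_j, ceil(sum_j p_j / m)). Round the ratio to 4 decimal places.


LPT order: [20, 18, 16, 10, 6]
Machine loads after assignment: [36, 34]
LPT makespan = 36
Lower bound = max(max_job, ceil(total/2)) = max(20, 35) = 35
Ratio = 36 / 35 = 1.0286

1.0286


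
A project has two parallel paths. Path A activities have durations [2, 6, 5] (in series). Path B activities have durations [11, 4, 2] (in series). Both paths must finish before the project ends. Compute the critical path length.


Path A total = 2 + 6 + 5 = 13
Path B total = 11 + 4 + 2 = 17
Critical path = longest path = max(13, 17) = 17

17


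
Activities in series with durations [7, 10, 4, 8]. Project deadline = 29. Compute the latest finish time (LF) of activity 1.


LF(activity 1) = deadline - sum of successor durations
Successors: activities 2 through 4 with durations [10, 4, 8]
Sum of successor durations = 22
LF = 29 - 22 = 7

7


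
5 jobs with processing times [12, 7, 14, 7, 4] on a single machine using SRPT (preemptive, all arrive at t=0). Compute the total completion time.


Since all jobs arrive at t=0, SRPT equals SPT ordering.
SPT order: [4, 7, 7, 12, 14]
Completion times:
  Job 1: p=4, C=4
  Job 2: p=7, C=11
  Job 3: p=7, C=18
  Job 4: p=12, C=30
  Job 5: p=14, C=44
Total completion time = 4 + 11 + 18 + 30 + 44 = 107

107


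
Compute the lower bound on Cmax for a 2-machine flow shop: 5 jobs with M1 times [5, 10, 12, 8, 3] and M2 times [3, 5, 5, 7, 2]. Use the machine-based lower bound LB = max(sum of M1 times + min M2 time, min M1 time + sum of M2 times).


LB1 = sum(M1 times) + min(M2 times) = 38 + 2 = 40
LB2 = min(M1 times) + sum(M2 times) = 3 + 22 = 25
Lower bound = max(LB1, LB2) = max(40, 25) = 40

40


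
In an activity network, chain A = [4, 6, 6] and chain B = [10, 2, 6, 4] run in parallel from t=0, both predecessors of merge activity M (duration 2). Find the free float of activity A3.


ES(A3) = sum of predecessors on chain A = 10
EF(A3) = ES + duration = 10 + 6 = 16
Successor of A3 is M. ES(M) = max(sum(A), sum(B)) = max(16, 22) = 22
Free float = ES(successor) - EF(current) = 22 - 16 = 6

6


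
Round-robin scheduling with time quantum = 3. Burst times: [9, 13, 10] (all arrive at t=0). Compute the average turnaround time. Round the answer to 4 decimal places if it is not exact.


Time quantum = 3
Execution trace:
  J1 runs 3 units, time = 3
  J2 runs 3 units, time = 6
  J3 runs 3 units, time = 9
  J1 runs 3 units, time = 12
  J2 runs 3 units, time = 15
  J3 runs 3 units, time = 18
  J1 runs 3 units, time = 21
  J2 runs 3 units, time = 24
  J3 runs 3 units, time = 27
  J2 runs 3 units, time = 30
  J3 runs 1 units, time = 31
  J2 runs 1 units, time = 32
Finish times: [21, 32, 31]
Average turnaround = 84/3 = 28.0

28.0


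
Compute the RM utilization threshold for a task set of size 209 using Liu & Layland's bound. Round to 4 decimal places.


Compute 2^(1/209) = 1.0033219993
Subtract 1: 1.0033219993 - 1 = 0.0033219993
Multiply by n: 209 * 0.0033219993 = 0.6942978537
Round to 4 dp: 0.6943

0.6943


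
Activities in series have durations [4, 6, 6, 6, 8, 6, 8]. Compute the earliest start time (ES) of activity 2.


Activity 2 starts after activities 1 through 1 complete.
Predecessor durations: [4]
ES = 4 = 4

4


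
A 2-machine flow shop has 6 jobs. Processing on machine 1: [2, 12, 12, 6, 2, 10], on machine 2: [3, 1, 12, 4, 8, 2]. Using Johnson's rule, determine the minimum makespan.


Apply Johnson's rule:
  Group 1 (a <= b): [(1, 2, 3), (5, 2, 8), (3, 12, 12)]
  Group 2 (a > b): [(4, 6, 4), (6, 10, 2), (2, 12, 1)]
Optimal job order: [1, 5, 3, 4, 6, 2]
Schedule:
  Job 1: M1 done at 2, M2 done at 5
  Job 5: M1 done at 4, M2 done at 13
  Job 3: M1 done at 16, M2 done at 28
  Job 4: M1 done at 22, M2 done at 32
  Job 6: M1 done at 32, M2 done at 34
  Job 2: M1 done at 44, M2 done at 45
Makespan = 45

45


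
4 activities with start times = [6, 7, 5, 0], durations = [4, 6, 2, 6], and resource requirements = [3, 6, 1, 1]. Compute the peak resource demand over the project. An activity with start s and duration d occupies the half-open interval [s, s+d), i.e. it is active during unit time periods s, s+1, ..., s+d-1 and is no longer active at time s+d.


Each activity i is active on [start_i, start_i + duration_i).
Compute total resource usage per time slot:
  t=0: active resources = [1], total = 1
  t=1: active resources = [1], total = 1
  t=2: active resources = [1], total = 1
  t=3: active resources = [1], total = 1
  t=4: active resources = [1], total = 1
  t=5: active resources = [1, 1], total = 2
  t=6: active resources = [3, 1], total = 4
  t=7: active resources = [3, 6], total = 9
  t=8: active resources = [3, 6], total = 9
  t=9: active resources = [3, 6], total = 9
  t=10: active resources = [6], total = 6
  t=11: active resources = [6], total = 6
  t=12: active resources = [6], total = 6
Peak resource demand = 9

9


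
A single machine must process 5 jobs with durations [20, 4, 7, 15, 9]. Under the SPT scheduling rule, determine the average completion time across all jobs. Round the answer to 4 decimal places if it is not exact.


Sort jobs by processing time (SPT order): [4, 7, 9, 15, 20]
Compute completion times sequentially:
  Job 1: processing = 4, completes at 4
  Job 2: processing = 7, completes at 11
  Job 3: processing = 9, completes at 20
  Job 4: processing = 15, completes at 35
  Job 5: processing = 20, completes at 55
Sum of completion times = 125
Average completion time = 125/5 = 25.0

25.0


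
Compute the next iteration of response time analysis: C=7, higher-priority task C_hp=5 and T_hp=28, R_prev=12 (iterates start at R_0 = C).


R_next = C + ceil(R_prev / T_hp) * C_hp
ceil(12 / 28) = ceil(0.4286) = 1
Interference = 1 * 5 = 5
R_next = 7 + 5 = 12
R_next = R_prev, so the iteration has converged (response time = 12).

12


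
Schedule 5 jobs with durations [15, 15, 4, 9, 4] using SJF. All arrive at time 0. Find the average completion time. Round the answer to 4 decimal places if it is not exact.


SJF order (ascending): [4, 4, 9, 15, 15]
Completion times:
  Job 1: burst=4, C=4
  Job 2: burst=4, C=8
  Job 3: burst=9, C=17
  Job 4: burst=15, C=32
  Job 5: burst=15, C=47
Average completion = 108/5 = 21.6

21.6


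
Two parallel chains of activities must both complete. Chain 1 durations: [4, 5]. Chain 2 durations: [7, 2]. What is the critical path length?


Path A total = 4 + 5 = 9
Path B total = 7 + 2 = 9
Critical path = longest path = max(9, 9) = 9

9


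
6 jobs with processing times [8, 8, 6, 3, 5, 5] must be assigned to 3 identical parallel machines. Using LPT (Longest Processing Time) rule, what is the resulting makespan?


Sort jobs in decreasing order (LPT): [8, 8, 6, 5, 5, 3]
Assign each job to the least loaded machine:
  Machine 1: jobs [8, 5], load = 13
  Machine 2: jobs [8, 3], load = 11
  Machine 3: jobs [6, 5], load = 11
Makespan = max load = 13

13


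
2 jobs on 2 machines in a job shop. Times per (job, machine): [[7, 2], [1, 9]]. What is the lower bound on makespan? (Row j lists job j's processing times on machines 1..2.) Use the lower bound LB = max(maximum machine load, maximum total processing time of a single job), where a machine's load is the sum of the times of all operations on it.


Machine loads:
  Machine 1: 7 + 1 = 8
  Machine 2: 2 + 9 = 11
Max machine load = 11
Job totals:
  Job 1: 9
  Job 2: 10
Max job total = 10
Lower bound = max(11, 10) = 11

11


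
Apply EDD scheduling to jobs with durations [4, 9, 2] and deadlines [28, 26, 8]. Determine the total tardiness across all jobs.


Sort by due date (EDD order): [(2, 8), (9, 26), (4, 28)]
Compute completion times and tardiness:
  Job 1: p=2, d=8, C=2, tardiness=max(0,2-8)=0
  Job 2: p=9, d=26, C=11, tardiness=max(0,11-26)=0
  Job 3: p=4, d=28, C=15, tardiness=max(0,15-28)=0
Total tardiness = 0

0


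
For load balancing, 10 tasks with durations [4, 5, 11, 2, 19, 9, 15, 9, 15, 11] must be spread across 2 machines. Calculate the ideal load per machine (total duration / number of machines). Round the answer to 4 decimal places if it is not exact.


Total processing time = 4 + 5 + 11 + 2 + 19 + 9 + 15 + 9 + 15 + 11 = 100
Number of machines = 2
Ideal balanced load = 100 / 2 = 50.0

50.0


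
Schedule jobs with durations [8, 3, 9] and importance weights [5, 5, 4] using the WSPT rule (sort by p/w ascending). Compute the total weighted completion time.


Compute p/w ratios and sort ascending (WSPT): [(3, 5), (8, 5), (9, 4)]
Compute weighted completion times:
  Job (p=3,w=5): C=3, w*C=5*3=15
  Job (p=8,w=5): C=11, w*C=5*11=55
  Job (p=9,w=4): C=20, w*C=4*20=80
Total weighted completion time = 150

150


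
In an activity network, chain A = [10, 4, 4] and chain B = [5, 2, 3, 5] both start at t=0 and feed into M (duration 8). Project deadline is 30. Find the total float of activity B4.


Forward pass: ES(B4) = sum of predecessors on chain B = 10
EF = ES + duration = 10 + 5 = 15
Backward pass: LF(M) = deadline = 30; LS(M) = 30 - 8 = 22
LF(B4) = LS(M) - sum(successors on chain B) = 22 - 0 = 22
LS = LF - duration = 22 - 5 = 17
Total float = LS - ES = 17 - 10 = 7

7


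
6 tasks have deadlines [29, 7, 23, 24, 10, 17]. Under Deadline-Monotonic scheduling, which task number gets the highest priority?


Sort tasks by relative deadline (ascending):
  Task 2: deadline = 7
  Task 5: deadline = 10
  Task 6: deadline = 17
  Task 3: deadline = 23
  Task 4: deadline = 24
  Task 1: deadline = 29
Priority order (highest first): [2, 5, 6, 3, 4, 1]
Highest priority task = 2

2


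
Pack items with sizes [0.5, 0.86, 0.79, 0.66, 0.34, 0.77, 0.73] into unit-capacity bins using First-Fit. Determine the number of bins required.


Place items sequentially using First-Fit:
  Item 0.5 -> new Bin 1
  Item 0.86 -> new Bin 2
  Item 0.79 -> new Bin 3
  Item 0.66 -> new Bin 4
  Item 0.34 -> Bin 1 (now 0.84)
  Item 0.77 -> new Bin 5
  Item 0.73 -> new Bin 6
Total bins used = 6

6


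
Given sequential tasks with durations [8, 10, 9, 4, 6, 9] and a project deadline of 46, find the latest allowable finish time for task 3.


LF(activity 3) = deadline - sum of successor durations
Successors: activities 4 through 6 with durations [4, 6, 9]
Sum of successor durations = 19
LF = 46 - 19 = 27

27


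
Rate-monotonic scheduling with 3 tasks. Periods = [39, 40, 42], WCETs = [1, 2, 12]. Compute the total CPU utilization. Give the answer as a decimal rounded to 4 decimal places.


Compute individual utilizations (exact fractions):
  Task 1: C/T = 1/39 (approx. 0.0256)
  Task 2: C/T = 2/40 = 1/20 (approx. 0.05)
  Task 3: C/T = 12/42 = 2/7 (approx. 0.2857)
Total utilization U = 1/39 + 1/20 + 2/7 = 1973/5460
Rounded to 4 decimal places: U = 0.3614
RM (Liu & Layland) bound for 3 tasks = 0.779763; compare with U = 1973/5460 (approx. 0.361355)
U <= bound, so schedulable by RM sufficient condition.

0.3614


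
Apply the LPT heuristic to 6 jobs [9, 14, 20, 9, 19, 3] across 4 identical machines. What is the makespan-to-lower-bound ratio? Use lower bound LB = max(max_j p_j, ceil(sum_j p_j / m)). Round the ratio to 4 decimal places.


LPT order: [20, 19, 14, 9, 9, 3]
Machine loads after assignment: [20, 19, 17, 18]
LPT makespan = 20
Lower bound = max(max_job, ceil(total/4)) = max(20, 19) = 20
Ratio = 20 / 20 = 1.0

1.0


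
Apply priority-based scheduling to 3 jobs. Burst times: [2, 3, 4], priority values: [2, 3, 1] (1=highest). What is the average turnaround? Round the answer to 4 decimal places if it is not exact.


Sort by priority (ascending = highest first):
Order: [(1, 4), (2, 2), (3, 3)]
Completion times:
  Priority 1, burst=4, C=4
  Priority 2, burst=2, C=6
  Priority 3, burst=3, C=9
Average turnaround = 19/3 = 6.3333

6.3333


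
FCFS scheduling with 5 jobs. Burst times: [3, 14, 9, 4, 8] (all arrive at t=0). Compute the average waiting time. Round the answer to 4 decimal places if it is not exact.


FCFS order (as given): [3, 14, 9, 4, 8]
Waiting times:
  Job 1: wait = 0
  Job 2: wait = 3
  Job 3: wait = 17
  Job 4: wait = 26
  Job 5: wait = 30
Sum of waiting times = 76
Average waiting time = 76/5 = 15.2

15.2


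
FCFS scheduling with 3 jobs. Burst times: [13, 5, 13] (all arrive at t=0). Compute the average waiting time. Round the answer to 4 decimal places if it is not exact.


FCFS order (as given): [13, 5, 13]
Waiting times:
  Job 1: wait = 0
  Job 2: wait = 13
  Job 3: wait = 18
Sum of waiting times = 31
Average waiting time = 31/3 = 10.3333

10.3333


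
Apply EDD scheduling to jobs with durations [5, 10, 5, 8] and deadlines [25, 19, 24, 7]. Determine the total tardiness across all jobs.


Sort by due date (EDD order): [(8, 7), (10, 19), (5, 24), (5, 25)]
Compute completion times and tardiness:
  Job 1: p=8, d=7, C=8, tardiness=max(0,8-7)=1
  Job 2: p=10, d=19, C=18, tardiness=max(0,18-19)=0
  Job 3: p=5, d=24, C=23, tardiness=max(0,23-24)=0
  Job 4: p=5, d=25, C=28, tardiness=max(0,28-25)=3
Total tardiness = 4

4


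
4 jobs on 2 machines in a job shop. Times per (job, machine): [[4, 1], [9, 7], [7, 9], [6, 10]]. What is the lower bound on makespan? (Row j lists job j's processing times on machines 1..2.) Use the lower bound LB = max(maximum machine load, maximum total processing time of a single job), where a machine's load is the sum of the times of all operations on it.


Machine loads:
  Machine 1: 4 + 9 + 7 + 6 = 26
  Machine 2: 1 + 7 + 9 + 10 = 27
Max machine load = 27
Job totals:
  Job 1: 5
  Job 2: 16
  Job 3: 16
  Job 4: 16
Max job total = 16
Lower bound = max(27, 16) = 27

27


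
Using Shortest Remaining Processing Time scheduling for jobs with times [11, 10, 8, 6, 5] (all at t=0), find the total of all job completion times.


Since all jobs arrive at t=0, SRPT equals SPT ordering.
SPT order: [5, 6, 8, 10, 11]
Completion times:
  Job 1: p=5, C=5
  Job 2: p=6, C=11
  Job 3: p=8, C=19
  Job 4: p=10, C=29
  Job 5: p=11, C=40
Total completion time = 5 + 11 + 19 + 29 + 40 = 104

104


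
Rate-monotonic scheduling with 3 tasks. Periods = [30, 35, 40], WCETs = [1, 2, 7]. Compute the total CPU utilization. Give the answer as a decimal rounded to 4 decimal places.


Compute individual utilizations (exact fractions):
  Task 1: C/T = 1/30 (approx. 0.0333)
  Task 2: C/T = 2/35 (approx. 0.0571)
  Task 3: C/T = 7/40 (approx. 0.175)
Total utilization U = 1/30 + 2/35 + 7/40 = 223/840
Rounded to 4 decimal places: U = 0.2655
RM (Liu & Layland) bound for 3 tasks = 0.779763; compare with U = 223/840 (approx. 0.265476)
U <= bound, so schedulable by RM sufficient condition.

0.2655


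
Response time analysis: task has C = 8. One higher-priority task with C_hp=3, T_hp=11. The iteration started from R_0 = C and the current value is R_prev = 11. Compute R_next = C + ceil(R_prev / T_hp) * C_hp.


R_next = C + ceil(R_prev / T_hp) * C_hp
ceil(11 / 11) = ceil(1.0) = 1
Interference = 1 * 3 = 3
R_next = 8 + 3 = 11
R_next = R_prev, so the iteration has converged (response time = 11).

11


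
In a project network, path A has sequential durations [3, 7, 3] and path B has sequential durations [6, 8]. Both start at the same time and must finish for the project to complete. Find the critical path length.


Path A total = 3 + 7 + 3 = 13
Path B total = 6 + 8 = 14
Critical path = longest path = max(13, 14) = 14

14


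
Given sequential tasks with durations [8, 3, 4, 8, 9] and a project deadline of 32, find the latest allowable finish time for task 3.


LF(activity 3) = deadline - sum of successor durations
Successors: activities 4 through 5 with durations [8, 9]
Sum of successor durations = 17
LF = 32 - 17 = 15

15


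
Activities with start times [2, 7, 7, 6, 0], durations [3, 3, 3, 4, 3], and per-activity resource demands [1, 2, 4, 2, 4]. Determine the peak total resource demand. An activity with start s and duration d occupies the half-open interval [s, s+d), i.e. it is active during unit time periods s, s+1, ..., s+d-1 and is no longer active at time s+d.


Each activity i is active on [start_i, start_i + duration_i).
Compute total resource usage per time slot:
  t=0: active resources = [4], total = 4
  t=1: active resources = [4], total = 4
  t=2: active resources = [1, 4], total = 5
  t=3: active resources = [1], total = 1
  t=4: active resources = [1], total = 1
  t=5: active resources = [], total = 0
  t=6: active resources = [2], total = 2
  t=7: active resources = [2, 4, 2], total = 8
  t=8: active resources = [2, 4, 2], total = 8
  t=9: active resources = [2, 4, 2], total = 8
Peak resource demand = 8

8


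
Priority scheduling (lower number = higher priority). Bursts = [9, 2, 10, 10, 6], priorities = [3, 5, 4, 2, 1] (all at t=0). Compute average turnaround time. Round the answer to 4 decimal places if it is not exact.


Sort by priority (ascending = highest first):
Order: [(1, 6), (2, 10), (3, 9), (4, 10), (5, 2)]
Completion times:
  Priority 1, burst=6, C=6
  Priority 2, burst=10, C=16
  Priority 3, burst=9, C=25
  Priority 4, burst=10, C=35
  Priority 5, burst=2, C=37
Average turnaround = 119/5 = 23.8

23.8


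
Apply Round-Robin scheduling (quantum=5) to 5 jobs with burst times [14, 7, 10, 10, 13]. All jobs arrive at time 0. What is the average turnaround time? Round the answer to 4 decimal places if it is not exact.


Time quantum = 5
Execution trace:
  J1 runs 5 units, time = 5
  J2 runs 5 units, time = 10
  J3 runs 5 units, time = 15
  J4 runs 5 units, time = 20
  J5 runs 5 units, time = 25
  J1 runs 5 units, time = 30
  J2 runs 2 units, time = 32
  J3 runs 5 units, time = 37
  J4 runs 5 units, time = 42
  J5 runs 5 units, time = 47
  J1 runs 4 units, time = 51
  J5 runs 3 units, time = 54
Finish times: [51, 32, 37, 42, 54]
Average turnaround = 216/5 = 43.2

43.2


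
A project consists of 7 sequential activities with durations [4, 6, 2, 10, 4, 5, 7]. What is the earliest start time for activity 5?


Activity 5 starts after activities 1 through 4 complete.
Predecessor durations: [4, 6, 2, 10]
ES = 4 + 6 + 2 + 10 = 22

22


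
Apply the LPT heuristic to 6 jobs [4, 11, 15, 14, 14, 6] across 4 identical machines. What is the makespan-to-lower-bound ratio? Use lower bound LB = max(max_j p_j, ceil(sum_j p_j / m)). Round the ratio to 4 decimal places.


LPT order: [15, 14, 14, 11, 6, 4]
Machine loads after assignment: [15, 18, 14, 17]
LPT makespan = 18
Lower bound = max(max_job, ceil(total/4)) = max(15, 16) = 16
Ratio = 18 / 16 = 1.125

1.125


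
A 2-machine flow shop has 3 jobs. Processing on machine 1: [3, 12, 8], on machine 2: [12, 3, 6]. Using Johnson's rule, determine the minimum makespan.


Apply Johnson's rule:
  Group 1 (a <= b): [(1, 3, 12)]
  Group 2 (a > b): [(3, 8, 6), (2, 12, 3)]
Optimal job order: [1, 3, 2]
Schedule:
  Job 1: M1 done at 3, M2 done at 15
  Job 3: M1 done at 11, M2 done at 21
  Job 2: M1 done at 23, M2 done at 26
Makespan = 26

26


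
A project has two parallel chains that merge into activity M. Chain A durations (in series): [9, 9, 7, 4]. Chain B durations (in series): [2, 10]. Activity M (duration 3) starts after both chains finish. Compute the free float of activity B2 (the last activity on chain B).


ES(B2) = sum of predecessors on chain B = 2
EF(B2) = ES + duration = 2 + 10 = 12
Successor of B2 is M. ES(M) = max(sum(A), sum(B)) = max(29, 12) = 29
Free float = ES(successor) - EF(current) = 29 - 12 = 17

17


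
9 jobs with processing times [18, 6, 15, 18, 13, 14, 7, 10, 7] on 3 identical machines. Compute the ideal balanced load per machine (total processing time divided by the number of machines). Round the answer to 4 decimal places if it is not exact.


Total processing time = 18 + 6 + 15 + 18 + 13 + 14 + 7 + 10 + 7 = 108
Number of machines = 3
Ideal balanced load = 108 / 3 = 36.0

36.0


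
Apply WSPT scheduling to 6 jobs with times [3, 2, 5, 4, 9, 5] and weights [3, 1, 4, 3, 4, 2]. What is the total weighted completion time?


Compute p/w ratios and sort ascending (WSPT): [(3, 3), (5, 4), (4, 3), (2, 1), (9, 4), (5, 2)]
Compute weighted completion times:
  Job (p=3,w=3): C=3, w*C=3*3=9
  Job (p=5,w=4): C=8, w*C=4*8=32
  Job (p=4,w=3): C=12, w*C=3*12=36
  Job (p=2,w=1): C=14, w*C=1*14=14
  Job (p=9,w=4): C=23, w*C=4*23=92
  Job (p=5,w=2): C=28, w*C=2*28=56
Total weighted completion time = 239

239


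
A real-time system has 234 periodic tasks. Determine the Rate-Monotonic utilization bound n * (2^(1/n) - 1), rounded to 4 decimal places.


Compute 2^(1/234) = 1.0029665590
Subtract 1: 1.0029665590 - 1 = 0.0029665590
Multiply by n: 234 * 0.0029665590 = 0.6941748060
Round to 4 dp: 0.6942

0.6942


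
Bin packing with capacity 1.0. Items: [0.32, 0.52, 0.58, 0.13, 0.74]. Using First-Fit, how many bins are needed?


Place items sequentially using First-Fit:
  Item 0.32 -> new Bin 1
  Item 0.52 -> Bin 1 (now 0.84)
  Item 0.58 -> new Bin 2
  Item 0.13 -> Bin 1 (now 0.97)
  Item 0.74 -> new Bin 3
Total bins used = 3

3


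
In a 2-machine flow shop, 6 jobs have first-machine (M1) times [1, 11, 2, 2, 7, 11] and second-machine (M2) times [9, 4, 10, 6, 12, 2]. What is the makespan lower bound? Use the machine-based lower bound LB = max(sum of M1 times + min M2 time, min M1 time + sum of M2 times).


LB1 = sum(M1 times) + min(M2 times) = 34 + 2 = 36
LB2 = min(M1 times) + sum(M2 times) = 1 + 43 = 44
Lower bound = max(LB1, LB2) = max(36, 44) = 44

44


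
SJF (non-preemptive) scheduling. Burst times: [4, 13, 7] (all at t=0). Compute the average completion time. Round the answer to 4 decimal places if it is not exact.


SJF order (ascending): [4, 7, 13]
Completion times:
  Job 1: burst=4, C=4
  Job 2: burst=7, C=11
  Job 3: burst=13, C=24
Average completion = 39/3 = 13.0

13.0


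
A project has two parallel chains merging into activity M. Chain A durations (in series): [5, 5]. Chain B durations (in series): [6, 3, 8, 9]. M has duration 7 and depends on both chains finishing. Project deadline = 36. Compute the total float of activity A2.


Forward pass: ES(A2) = sum of predecessors on chain A = 5
EF = ES + duration = 5 + 5 = 10
Backward pass: LF(M) = deadline = 36; LS(M) = 36 - 7 = 29
LF(A2) = LS(M) - sum(successors on chain A) = 29 - 0 = 29
LS = LF - duration = 29 - 5 = 24
Total float = LS - ES = 24 - 5 = 19

19


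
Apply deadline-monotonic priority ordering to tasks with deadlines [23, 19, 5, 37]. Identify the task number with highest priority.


Sort tasks by relative deadline (ascending):
  Task 3: deadline = 5
  Task 2: deadline = 19
  Task 1: deadline = 23
  Task 4: deadline = 37
Priority order (highest first): [3, 2, 1, 4]
Highest priority task = 3

3


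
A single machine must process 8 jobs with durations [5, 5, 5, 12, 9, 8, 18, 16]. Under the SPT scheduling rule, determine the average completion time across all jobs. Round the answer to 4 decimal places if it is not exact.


Sort jobs by processing time (SPT order): [5, 5, 5, 8, 9, 12, 16, 18]
Compute completion times sequentially:
  Job 1: processing = 5, completes at 5
  Job 2: processing = 5, completes at 10
  Job 3: processing = 5, completes at 15
  Job 4: processing = 8, completes at 23
  Job 5: processing = 9, completes at 32
  Job 6: processing = 12, completes at 44
  Job 7: processing = 16, completes at 60
  Job 8: processing = 18, completes at 78
Sum of completion times = 267
Average completion time = 267/8 = 33.375

33.375


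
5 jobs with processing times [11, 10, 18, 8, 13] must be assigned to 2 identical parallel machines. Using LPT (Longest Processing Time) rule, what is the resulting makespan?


Sort jobs in decreasing order (LPT): [18, 13, 11, 10, 8]
Assign each job to the least loaded machine:
  Machine 1: jobs [18, 10], load = 28
  Machine 2: jobs [13, 11, 8], load = 32
Makespan = max load = 32

32


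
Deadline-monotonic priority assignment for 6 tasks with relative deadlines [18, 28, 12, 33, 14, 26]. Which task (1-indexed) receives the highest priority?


Sort tasks by relative deadline (ascending):
  Task 3: deadline = 12
  Task 5: deadline = 14
  Task 1: deadline = 18
  Task 6: deadline = 26
  Task 2: deadline = 28
  Task 4: deadline = 33
Priority order (highest first): [3, 5, 1, 6, 2, 4]
Highest priority task = 3

3


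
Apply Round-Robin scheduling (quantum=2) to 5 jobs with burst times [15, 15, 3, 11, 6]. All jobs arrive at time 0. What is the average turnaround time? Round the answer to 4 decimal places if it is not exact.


Time quantum = 2
Execution trace:
  J1 runs 2 units, time = 2
  J2 runs 2 units, time = 4
  J3 runs 2 units, time = 6
  J4 runs 2 units, time = 8
  J5 runs 2 units, time = 10
  J1 runs 2 units, time = 12
  J2 runs 2 units, time = 14
  J3 runs 1 units, time = 15
  J4 runs 2 units, time = 17
  J5 runs 2 units, time = 19
  J1 runs 2 units, time = 21
  J2 runs 2 units, time = 23
  J4 runs 2 units, time = 25
  J5 runs 2 units, time = 27
  J1 runs 2 units, time = 29
  J2 runs 2 units, time = 31
  J4 runs 2 units, time = 33
  J1 runs 2 units, time = 35
  J2 runs 2 units, time = 37
  J4 runs 2 units, time = 39
  J1 runs 2 units, time = 41
  J2 runs 2 units, time = 43
  J4 runs 1 units, time = 44
  J1 runs 2 units, time = 46
  J2 runs 2 units, time = 48
  J1 runs 1 units, time = 49
  J2 runs 1 units, time = 50
Finish times: [49, 50, 15, 44, 27]
Average turnaround = 185/5 = 37.0

37.0


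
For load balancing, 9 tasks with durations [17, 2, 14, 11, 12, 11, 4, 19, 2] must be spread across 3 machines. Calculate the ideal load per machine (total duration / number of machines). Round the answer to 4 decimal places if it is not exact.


Total processing time = 17 + 2 + 14 + 11 + 12 + 11 + 4 + 19 + 2 = 92
Number of machines = 3
Ideal balanced load = 92 / 3 = 30.6667

30.6667


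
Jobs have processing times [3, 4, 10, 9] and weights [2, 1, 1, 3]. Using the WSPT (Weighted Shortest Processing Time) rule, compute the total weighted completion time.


Compute p/w ratios and sort ascending (WSPT): [(3, 2), (9, 3), (4, 1), (10, 1)]
Compute weighted completion times:
  Job (p=3,w=2): C=3, w*C=2*3=6
  Job (p=9,w=3): C=12, w*C=3*12=36
  Job (p=4,w=1): C=16, w*C=1*16=16
  Job (p=10,w=1): C=26, w*C=1*26=26
Total weighted completion time = 84

84


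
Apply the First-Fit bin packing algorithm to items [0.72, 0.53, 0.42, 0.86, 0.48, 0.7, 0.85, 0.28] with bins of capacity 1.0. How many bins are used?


Place items sequentially using First-Fit:
  Item 0.72 -> new Bin 1
  Item 0.53 -> new Bin 2
  Item 0.42 -> Bin 2 (now 0.95)
  Item 0.86 -> new Bin 3
  Item 0.48 -> new Bin 4
  Item 0.7 -> new Bin 5
  Item 0.85 -> new Bin 6
  Item 0.28 -> Bin 1 (now 1.0)
Total bins used = 6

6


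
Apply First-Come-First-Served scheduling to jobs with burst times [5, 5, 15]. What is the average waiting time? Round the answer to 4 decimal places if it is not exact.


FCFS order (as given): [5, 5, 15]
Waiting times:
  Job 1: wait = 0
  Job 2: wait = 5
  Job 3: wait = 10
Sum of waiting times = 15
Average waiting time = 15/3 = 5.0

5.0


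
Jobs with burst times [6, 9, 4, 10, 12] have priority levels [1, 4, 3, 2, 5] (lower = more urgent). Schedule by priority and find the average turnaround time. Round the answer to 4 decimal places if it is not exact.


Sort by priority (ascending = highest first):
Order: [(1, 6), (2, 10), (3, 4), (4, 9), (5, 12)]
Completion times:
  Priority 1, burst=6, C=6
  Priority 2, burst=10, C=16
  Priority 3, burst=4, C=20
  Priority 4, burst=9, C=29
  Priority 5, burst=12, C=41
Average turnaround = 112/5 = 22.4

22.4


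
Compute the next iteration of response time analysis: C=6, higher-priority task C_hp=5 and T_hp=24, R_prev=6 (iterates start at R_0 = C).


R_next = C + ceil(R_prev / T_hp) * C_hp
ceil(6 / 24) = ceil(0.25) = 1
Interference = 1 * 5 = 5
R_next = 6 + 5 = 11

11


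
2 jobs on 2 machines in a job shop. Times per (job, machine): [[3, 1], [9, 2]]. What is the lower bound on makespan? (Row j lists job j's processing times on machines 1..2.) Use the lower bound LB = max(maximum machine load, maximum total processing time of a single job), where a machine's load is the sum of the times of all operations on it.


Machine loads:
  Machine 1: 3 + 9 = 12
  Machine 2: 1 + 2 = 3
Max machine load = 12
Job totals:
  Job 1: 4
  Job 2: 11
Max job total = 11
Lower bound = max(12, 11) = 12

12


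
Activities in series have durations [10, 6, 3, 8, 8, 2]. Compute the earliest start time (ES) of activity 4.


Activity 4 starts after activities 1 through 3 complete.
Predecessor durations: [10, 6, 3]
ES = 10 + 6 + 3 = 19

19


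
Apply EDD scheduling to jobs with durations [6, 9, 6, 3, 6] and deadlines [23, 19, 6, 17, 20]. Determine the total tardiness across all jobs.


Sort by due date (EDD order): [(6, 6), (3, 17), (9, 19), (6, 20), (6, 23)]
Compute completion times and tardiness:
  Job 1: p=6, d=6, C=6, tardiness=max(0,6-6)=0
  Job 2: p=3, d=17, C=9, tardiness=max(0,9-17)=0
  Job 3: p=9, d=19, C=18, tardiness=max(0,18-19)=0
  Job 4: p=6, d=20, C=24, tardiness=max(0,24-20)=4
  Job 5: p=6, d=23, C=30, tardiness=max(0,30-23)=7
Total tardiness = 11

11


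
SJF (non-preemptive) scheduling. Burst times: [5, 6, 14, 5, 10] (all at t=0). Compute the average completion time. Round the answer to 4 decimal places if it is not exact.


SJF order (ascending): [5, 5, 6, 10, 14]
Completion times:
  Job 1: burst=5, C=5
  Job 2: burst=5, C=10
  Job 3: burst=6, C=16
  Job 4: burst=10, C=26
  Job 5: burst=14, C=40
Average completion = 97/5 = 19.4

19.4


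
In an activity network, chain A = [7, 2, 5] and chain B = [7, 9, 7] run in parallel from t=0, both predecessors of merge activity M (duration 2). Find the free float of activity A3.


ES(A3) = sum of predecessors on chain A = 9
EF(A3) = ES + duration = 9 + 5 = 14
Successor of A3 is M. ES(M) = max(sum(A), sum(B)) = max(14, 23) = 23
Free float = ES(successor) - EF(current) = 23 - 14 = 9

9


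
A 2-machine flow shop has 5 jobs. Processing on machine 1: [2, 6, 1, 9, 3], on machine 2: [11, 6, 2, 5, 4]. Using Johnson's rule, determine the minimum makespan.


Apply Johnson's rule:
  Group 1 (a <= b): [(3, 1, 2), (1, 2, 11), (5, 3, 4), (2, 6, 6)]
  Group 2 (a > b): [(4, 9, 5)]
Optimal job order: [3, 1, 5, 2, 4]
Schedule:
  Job 3: M1 done at 1, M2 done at 3
  Job 1: M1 done at 3, M2 done at 14
  Job 5: M1 done at 6, M2 done at 18
  Job 2: M1 done at 12, M2 done at 24
  Job 4: M1 done at 21, M2 done at 29
Makespan = 29

29


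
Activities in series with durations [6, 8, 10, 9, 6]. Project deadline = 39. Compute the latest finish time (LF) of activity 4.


LF(activity 4) = deadline - sum of successor durations
Successors: activities 5 through 5 with durations [6]
Sum of successor durations = 6
LF = 39 - 6 = 33

33


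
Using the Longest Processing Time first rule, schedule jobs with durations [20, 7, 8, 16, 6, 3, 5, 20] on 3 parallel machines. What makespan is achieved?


Sort jobs in decreasing order (LPT): [20, 20, 16, 8, 7, 6, 5, 3]
Assign each job to the least loaded machine:
  Machine 1: jobs [20, 7], load = 27
  Machine 2: jobs [20, 6, 3], load = 29
  Machine 3: jobs [16, 8, 5], load = 29
Makespan = max load = 29

29


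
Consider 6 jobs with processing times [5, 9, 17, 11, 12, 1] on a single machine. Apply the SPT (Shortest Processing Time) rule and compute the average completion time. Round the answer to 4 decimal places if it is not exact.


Sort jobs by processing time (SPT order): [1, 5, 9, 11, 12, 17]
Compute completion times sequentially:
  Job 1: processing = 1, completes at 1
  Job 2: processing = 5, completes at 6
  Job 3: processing = 9, completes at 15
  Job 4: processing = 11, completes at 26
  Job 5: processing = 12, completes at 38
  Job 6: processing = 17, completes at 55
Sum of completion times = 141
Average completion time = 141/6 = 23.5

23.5


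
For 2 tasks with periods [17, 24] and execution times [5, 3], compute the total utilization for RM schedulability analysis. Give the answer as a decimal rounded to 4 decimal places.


Compute individual utilizations (exact fractions):
  Task 1: C/T = 5/17 (approx. 0.2941)
  Task 2: C/T = 3/24 = 1/8 (approx. 0.125)
Total utilization U = 5/17 + 1/8 = 57/136
Rounded to 4 decimal places: U = 0.4191
RM (Liu & Layland) bound for 2 tasks = 0.828427; compare with U = 57/136 (approx. 0.419118)
U <= bound, so schedulable by RM sufficient condition.

0.4191


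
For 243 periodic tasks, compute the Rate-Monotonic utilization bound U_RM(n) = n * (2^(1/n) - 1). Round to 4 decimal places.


Compute 2^(1/243) = 1.0028565297
Subtract 1: 1.0028565297 - 1 = 0.0028565297
Multiply by n: 243 * 0.0028565297 = 0.6941367171
Round to 4 dp: 0.6941

0.6941


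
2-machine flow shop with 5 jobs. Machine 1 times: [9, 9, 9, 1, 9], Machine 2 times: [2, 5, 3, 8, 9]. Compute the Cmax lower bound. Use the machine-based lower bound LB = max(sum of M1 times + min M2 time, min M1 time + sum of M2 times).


LB1 = sum(M1 times) + min(M2 times) = 37 + 2 = 39
LB2 = min(M1 times) + sum(M2 times) = 1 + 27 = 28
Lower bound = max(LB1, LB2) = max(39, 28) = 39

39


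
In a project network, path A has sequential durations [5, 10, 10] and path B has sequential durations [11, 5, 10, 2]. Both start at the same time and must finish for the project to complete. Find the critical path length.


Path A total = 5 + 10 + 10 = 25
Path B total = 11 + 5 + 10 + 2 = 28
Critical path = longest path = max(25, 28) = 28

28


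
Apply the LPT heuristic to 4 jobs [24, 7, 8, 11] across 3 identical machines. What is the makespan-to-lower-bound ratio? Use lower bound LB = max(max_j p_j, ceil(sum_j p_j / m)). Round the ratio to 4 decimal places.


LPT order: [24, 11, 8, 7]
Machine loads after assignment: [24, 11, 15]
LPT makespan = 24
Lower bound = max(max_job, ceil(total/3)) = max(24, 17) = 24
Ratio = 24 / 24 = 1.0

1.0


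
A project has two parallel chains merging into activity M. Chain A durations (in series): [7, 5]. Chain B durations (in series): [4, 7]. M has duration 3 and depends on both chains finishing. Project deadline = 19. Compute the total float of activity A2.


Forward pass: ES(A2) = sum of predecessors on chain A = 7
EF = ES + duration = 7 + 5 = 12
Backward pass: LF(M) = deadline = 19; LS(M) = 19 - 3 = 16
LF(A2) = LS(M) - sum(successors on chain A) = 16 - 0 = 16
LS = LF - duration = 16 - 5 = 11
Total float = LS - ES = 11 - 7 = 4

4
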